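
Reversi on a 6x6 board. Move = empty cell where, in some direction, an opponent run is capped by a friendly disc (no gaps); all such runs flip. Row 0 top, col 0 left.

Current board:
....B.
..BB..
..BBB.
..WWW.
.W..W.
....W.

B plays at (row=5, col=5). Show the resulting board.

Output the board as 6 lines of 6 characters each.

Place B at (5,5); scan 8 dirs for brackets.
Dir NW: opp run (4,4) (3,3) capped by B -> flip
Dir N: first cell '.' (not opp) -> no flip
Dir NE: edge -> no flip
Dir W: opp run (5,4), next='.' -> no flip
Dir E: edge -> no flip
Dir SW: edge -> no flip
Dir S: edge -> no flip
Dir SE: edge -> no flip
All flips: (3,3) (4,4)

Answer: ....B.
..BB..
..BBB.
..WBW.
.W..B.
....WB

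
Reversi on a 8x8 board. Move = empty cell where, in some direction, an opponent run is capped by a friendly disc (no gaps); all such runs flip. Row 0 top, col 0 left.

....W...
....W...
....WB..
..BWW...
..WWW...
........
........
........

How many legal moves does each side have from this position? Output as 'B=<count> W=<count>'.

Answer: B=5 W=6

Derivation:
-- B to move --
(0,3): flips 1 -> legal
(0,5): no bracket -> illegal
(1,3): no bracket -> illegal
(1,5): no bracket -> illegal
(2,2): no bracket -> illegal
(2,3): flips 1 -> legal
(3,1): no bracket -> illegal
(3,5): flips 2 -> legal
(4,1): no bracket -> illegal
(4,5): no bracket -> illegal
(5,1): no bracket -> illegal
(5,2): flips 3 -> legal
(5,3): no bracket -> illegal
(5,4): flips 1 -> legal
(5,5): no bracket -> illegal
B mobility = 5
-- W to move --
(1,5): no bracket -> illegal
(1,6): flips 1 -> legal
(2,1): flips 1 -> legal
(2,2): flips 1 -> legal
(2,3): no bracket -> illegal
(2,6): flips 1 -> legal
(3,1): flips 1 -> legal
(3,5): no bracket -> illegal
(3,6): flips 1 -> legal
(4,1): no bracket -> illegal
W mobility = 6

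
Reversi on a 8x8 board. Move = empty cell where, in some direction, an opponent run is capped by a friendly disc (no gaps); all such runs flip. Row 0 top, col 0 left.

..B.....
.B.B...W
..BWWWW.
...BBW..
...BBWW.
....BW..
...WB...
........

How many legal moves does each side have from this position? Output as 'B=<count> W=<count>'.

-- B to move --
(0,6): no bracket -> illegal
(0,7): no bracket -> illegal
(1,2): flips 1 -> legal
(1,4): flips 1 -> legal
(1,5): flips 1 -> legal
(1,6): flips 1 -> legal
(2,7): flips 4 -> legal
(3,2): no bracket -> illegal
(3,6): flips 2 -> legal
(3,7): flips 2 -> legal
(4,7): flips 2 -> legal
(5,2): no bracket -> illegal
(5,3): no bracket -> illegal
(5,6): flips 2 -> legal
(5,7): flips 3 -> legal
(6,2): flips 1 -> legal
(6,5): no bracket -> illegal
(6,6): flips 1 -> legal
(7,2): flips 1 -> legal
(7,3): no bracket -> illegal
(7,4): no bracket -> illegal
B mobility = 13
-- W to move --
(0,0): flips 4 -> legal
(0,1): no bracket -> illegal
(0,3): flips 1 -> legal
(0,4): no bracket -> illegal
(1,0): no bracket -> illegal
(1,2): no bracket -> illegal
(1,4): no bracket -> illegal
(2,0): no bracket -> illegal
(2,1): flips 1 -> legal
(3,1): no bracket -> illegal
(3,2): flips 2 -> legal
(4,2): flips 3 -> legal
(5,2): flips 2 -> legal
(5,3): flips 4 -> legal
(6,5): flips 1 -> legal
(7,3): flips 1 -> legal
(7,4): flips 4 -> legal
(7,5): no bracket -> illegal
W mobility = 10

Answer: B=13 W=10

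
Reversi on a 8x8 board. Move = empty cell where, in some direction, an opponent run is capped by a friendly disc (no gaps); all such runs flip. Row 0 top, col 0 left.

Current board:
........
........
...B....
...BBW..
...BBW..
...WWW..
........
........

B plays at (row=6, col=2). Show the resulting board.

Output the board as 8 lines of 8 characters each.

Place B at (6,2); scan 8 dirs for brackets.
Dir NW: first cell '.' (not opp) -> no flip
Dir N: first cell '.' (not opp) -> no flip
Dir NE: opp run (5,3) capped by B -> flip
Dir W: first cell '.' (not opp) -> no flip
Dir E: first cell '.' (not opp) -> no flip
Dir SW: first cell '.' (not opp) -> no flip
Dir S: first cell '.' (not opp) -> no flip
Dir SE: first cell '.' (not opp) -> no flip
All flips: (5,3)

Answer: ........
........
...B....
...BBW..
...BBW..
...BWW..
..B.....
........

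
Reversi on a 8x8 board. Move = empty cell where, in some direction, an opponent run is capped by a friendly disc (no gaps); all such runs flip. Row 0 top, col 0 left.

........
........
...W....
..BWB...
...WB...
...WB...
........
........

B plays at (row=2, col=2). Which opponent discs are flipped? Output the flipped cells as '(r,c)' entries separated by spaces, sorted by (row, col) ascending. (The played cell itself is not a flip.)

Answer: (3,3)

Derivation:
Dir NW: first cell '.' (not opp) -> no flip
Dir N: first cell '.' (not opp) -> no flip
Dir NE: first cell '.' (not opp) -> no flip
Dir W: first cell '.' (not opp) -> no flip
Dir E: opp run (2,3), next='.' -> no flip
Dir SW: first cell '.' (not opp) -> no flip
Dir S: first cell 'B' (not opp) -> no flip
Dir SE: opp run (3,3) capped by B -> flip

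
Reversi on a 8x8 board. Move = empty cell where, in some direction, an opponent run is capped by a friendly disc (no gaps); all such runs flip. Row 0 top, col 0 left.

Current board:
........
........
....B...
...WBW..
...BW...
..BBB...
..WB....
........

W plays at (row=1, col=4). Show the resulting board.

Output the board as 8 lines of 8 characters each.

Answer: ........
....W...
....W...
...WWW..
...BW...
..BBB...
..WB....
........

Derivation:
Place W at (1,4); scan 8 dirs for brackets.
Dir NW: first cell '.' (not opp) -> no flip
Dir N: first cell '.' (not opp) -> no flip
Dir NE: first cell '.' (not opp) -> no flip
Dir W: first cell '.' (not opp) -> no flip
Dir E: first cell '.' (not opp) -> no flip
Dir SW: first cell '.' (not opp) -> no flip
Dir S: opp run (2,4) (3,4) capped by W -> flip
Dir SE: first cell '.' (not opp) -> no flip
All flips: (2,4) (3,4)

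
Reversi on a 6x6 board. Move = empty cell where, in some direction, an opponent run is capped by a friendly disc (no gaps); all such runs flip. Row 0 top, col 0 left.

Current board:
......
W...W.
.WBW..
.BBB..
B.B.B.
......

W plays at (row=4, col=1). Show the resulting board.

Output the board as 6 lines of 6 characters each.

Place W at (4,1); scan 8 dirs for brackets.
Dir NW: first cell '.' (not opp) -> no flip
Dir N: opp run (3,1) capped by W -> flip
Dir NE: opp run (3,2) capped by W -> flip
Dir W: opp run (4,0), next=edge -> no flip
Dir E: opp run (4,2), next='.' -> no flip
Dir SW: first cell '.' (not opp) -> no flip
Dir S: first cell '.' (not opp) -> no flip
Dir SE: first cell '.' (not opp) -> no flip
All flips: (3,1) (3,2)

Answer: ......
W...W.
.WBW..
.WWB..
BWB.B.
......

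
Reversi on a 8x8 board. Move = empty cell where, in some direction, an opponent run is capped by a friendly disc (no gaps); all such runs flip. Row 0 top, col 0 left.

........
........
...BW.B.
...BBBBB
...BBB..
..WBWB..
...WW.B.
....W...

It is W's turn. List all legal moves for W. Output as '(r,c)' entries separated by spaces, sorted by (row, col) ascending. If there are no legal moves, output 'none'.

(1,2): no bracket -> illegal
(1,3): flips 4 -> legal
(1,4): no bracket -> illegal
(1,5): no bracket -> illegal
(1,6): no bracket -> illegal
(1,7): no bracket -> illegal
(2,2): flips 1 -> legal
(2,5): flips 2 -> legal
(2,7): flips 2 -> legal
(3,2): flips 1 -> legal
(4,2): flips 2 -> legal
(4,6): flips 2 -> legal
(4,7): no bracket -> illegal
(5,6): flips 1 -> legal
(5,7): no bracket -> illegal
(6,2): no bracket -> illegal
(6,5): no bracket -> illegal
(6,7): no bracket -> illegal
(7,5): no bracket -> illegal
(7,6): no bracket -> illegal
(7,7): no bracket -> illegal

Answer: (1,3) (2,2) (2,5) (2,7) (3,2) (4,2) (4,6) (5,6)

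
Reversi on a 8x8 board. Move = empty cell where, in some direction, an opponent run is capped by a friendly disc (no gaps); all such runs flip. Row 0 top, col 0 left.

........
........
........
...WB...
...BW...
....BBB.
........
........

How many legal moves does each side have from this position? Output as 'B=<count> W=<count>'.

Answer: B=4 W=6

Derivation:
-- B to move --
(2,2): flips 2 -> legal
(2,3): flips 1 -> legal
(2,4): no bracket -> illegal
(3,2): flips 1 -> legal
(3,5): no bracket -> illegal
(4,2): no bracket -> illegal
(4,5): flips 1 -> legal
(5,3): no bracket -> illegal
B mobility = 4
-- W to move --
(2,3): no bracket -> illegal
(2,4): flips 1 -> legal
(2,5): no bracket -> illegal
(3,2): no bracket -> illegal
(3,5): flips 1 -> legal
(4,2): flips 1 -> legal
(4,5): no bracket -> illegal
(4,6): no bracket -> illegal
(4,7): no bracket -> illegal
(5,2): no bracket -> illegal
(5,3): flips 1 -> legal
(5,7): no bracket -> illegal
(6,3): no bracket -> illegal
(6,4): flips 1 -> legal
(6,5): no bracket -> illegal
(6,6): flips 1 -> legal
(6,7): no bracket -> illegal
W mobility = 6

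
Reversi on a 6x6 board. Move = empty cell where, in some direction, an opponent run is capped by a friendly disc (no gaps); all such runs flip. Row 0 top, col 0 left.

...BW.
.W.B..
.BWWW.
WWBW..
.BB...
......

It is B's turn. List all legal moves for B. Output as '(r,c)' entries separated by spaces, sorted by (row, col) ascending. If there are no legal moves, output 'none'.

Answer: (0,1) (0,5) (1,2) (1,4) (1,5) (2,0) (2,5) (3,4) (3,5) (4,0) (4,3)

Derivation:
(0,0): no bracket -> illegal
(0,1): flips 1 -> legal
(0,2): no bracket -> illegal
(0,5): flips 1 -> legal
(1,0): no bracket -> illegal
(1,2): flips 1 -> legal
(1,4): flips 1 -> legal
(1,5): flips 2 -> legal
(2,0): flips 1 -> legal
(2,5): flips 3 -> legal
(3,4): flips 1 -> legal
(3,5): flips 1 -> legal
(4,0): flips 2 -> legal
(4,3): flips 2 -> legal
(4,4): no bracket -> illegal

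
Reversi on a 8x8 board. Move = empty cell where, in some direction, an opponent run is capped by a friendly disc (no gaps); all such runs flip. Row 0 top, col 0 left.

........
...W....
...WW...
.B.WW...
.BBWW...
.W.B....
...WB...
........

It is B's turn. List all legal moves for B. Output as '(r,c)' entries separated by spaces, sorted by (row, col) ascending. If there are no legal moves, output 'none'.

(0,2): no bracket -> illegal
(0,3): flips 4 -> legal
(0,4): no bracket -> illegal
(1,2): no bracket -> illegal
(1,4): no bracket -> illegal
(1,5): flips 2 -> legal
(2,2): no bracket -> illegal
(2,5): no bracket -> illegal
(3,2): no bracket -> illegal
(3,5): flips 1 -> legal
(4,0): no bracket -> illegal
(4,5): flips 2 -> legal
(5,0): no bracket -> illegal
(5,2): no bracket -> illegal
(5,4): no bracket -> illegal
(5,5): no bracket -> illegal
(6,0): flips 1 -> legal
(6,1): flips 1 -> legal
(6,2): flips 1 -> legal
(7,2): no bracket -> illegal
(7,3): flips 1 -> legal
(7,4): no bracket -> illegal

Answer: (0,3) (1,5) (3,5) (4,5) (6,0) (6,1) (6,2) (7,3)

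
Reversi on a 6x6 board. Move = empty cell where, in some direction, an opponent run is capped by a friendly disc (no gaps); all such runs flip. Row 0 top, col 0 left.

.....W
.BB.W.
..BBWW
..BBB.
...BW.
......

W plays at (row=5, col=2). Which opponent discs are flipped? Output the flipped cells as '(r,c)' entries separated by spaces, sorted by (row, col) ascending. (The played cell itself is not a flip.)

Answer: (3,4) (4,3)

Derivation:
Dir NW: first cell '.' (not opp) -> no flip
Dir N: first cell '.' (not opp) -> no flip
Dir NE: opp run (4,3) (3,4) capped by W -> flip
Dir W: first cell '.' (not opp) -> no flip
Dir E: first cell '.' (not opp) -> no flip
Dir SW: edge -> no flip
Dir S: edge -> no flip
Dir SE: edge -> no flip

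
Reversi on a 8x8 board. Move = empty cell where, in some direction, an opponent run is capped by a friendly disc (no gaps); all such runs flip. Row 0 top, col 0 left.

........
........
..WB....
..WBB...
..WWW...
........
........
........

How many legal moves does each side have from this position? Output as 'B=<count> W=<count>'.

Answer: B=9 W=5

Derivation:
-- B to move --
(1,1): flips 1 -> legal
(1,2): no bracket -> illegal
(1,3): no bracket -> illegal
(2,1): flips 1 -> legal
(3,1): flips 1 -> legal
(3,5): no bracket -> illegal
(4,1): flips 1 -> legal
(4,5): no bracket -> illegal
(5,1): flips 1 -> legal
(5,2): flips 1 -> legal
(5,3): flips 1 -> legal
(5,4): flips 1 -> legal
(5,5): flips 1 -> legal
B mobility = 9
-- W to move --
(1,2): no bracket -> illegal
(1,3): flips 2 -> legal
(1,4): flips 1 -> legal
(2,4): flips 3 -> legal
(2,5): flips 1 -> legal
(3,5): flips 2 -> legal
(4,5): no bracket -> illegal
W mobility = 5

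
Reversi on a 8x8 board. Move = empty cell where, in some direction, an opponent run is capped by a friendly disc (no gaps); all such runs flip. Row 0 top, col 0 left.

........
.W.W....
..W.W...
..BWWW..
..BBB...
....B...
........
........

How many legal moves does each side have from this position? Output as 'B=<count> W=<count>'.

-- B to move --
(0,0): flips 3 -> legal
(0,1): no bracket -> illegal
(0,2): no bracket -> illegal
(0,3): no bracket -> illegal
(0,4): no bracket -> illegal
(1,0): no bracket -> illegal
(1,2): flips 1 -> legal
(1,4): flips 2 -> legal
(1,5): flips 2 -> legal
(2,0): no bracket -> illegal
(2,1): no bracket -> illegal
(2,3): flips 1 -> legal
(2,5): flips 1 -> legal
(2,6): flips 1 -> legal
(3,1): no bracket -> illegal
(3,6): flips 3 -> legal
(4,5): no bracket -> illegal
(4,6): no bracket -> illegal
B mobility = 8
-- W to move --
(2,1): no bracket -> illegal
(2,3): no bracket -> illegal
(3,1): flips 1 -> legal
(4,1): no bracket -> illegal
(4,5): no bracket -> illegal
(5,1): flips 1 -> legal
(5,2): flips 3 -> legal
(5,3): flips 2 -> legal
(5,5): flips 1 -> legal
(6,3): no bracket -> illegal
(6,4): flips 2 -> legal
(6,5): no bracket -> illegal
W mobility = 6

Answer: B=8 W=6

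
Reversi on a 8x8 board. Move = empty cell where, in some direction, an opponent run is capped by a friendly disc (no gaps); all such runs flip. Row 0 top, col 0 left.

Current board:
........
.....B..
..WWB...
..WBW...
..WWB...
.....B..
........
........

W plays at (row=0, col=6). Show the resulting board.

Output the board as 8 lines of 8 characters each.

Place W at (0,6); scan 8 dirs for brackets.
Dir NW: edge -> no flip
Dir N: edge -> no flip
Dir NE: edge -> no flip
Dir W: first cell '.' (not opp) -> no flip
Dir E: first cell '.' (not opp) -> no flip
Dir SW: opp run (1,5) (2,4) (3,3) capped by W -> flip
Dir S: first cell '.' (not opp) -> no flip
Dir SE: first cell '.' (not opp) -> no flip
All flips: (1,5) (2,4) (3,3)

Answer: ......W.
.....W..
..WWW...
..WWW...
..WWB...
.....B..
........
........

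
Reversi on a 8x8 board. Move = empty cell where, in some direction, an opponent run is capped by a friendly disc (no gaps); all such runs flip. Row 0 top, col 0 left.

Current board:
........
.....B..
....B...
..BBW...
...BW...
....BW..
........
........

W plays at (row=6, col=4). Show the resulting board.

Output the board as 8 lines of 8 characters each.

Answer: ........
.....B..
....B...
..BBW...
...BW...
....WW..
....W...
........

Derivation:
Place W at (6,4); scan 8 dirs for brackets.
Dir NW: first cell '.' (not opp) -> no flip
Dir N: opp run (5,4) capped by W -> flip
Dir NE: first cell 'W' (not opp) -> no flip
Dir W: first cell '.' (not opp) -> no flip
Dir E: first cell '.' (not opp) -> no flip
Dir SW: first cell '.' (not opp) -> no flip
Dir S: first cell '.' (not opp) -> no flip
Dir SE: first cell '.' (not opp) -> no flip
All flips: (5,4)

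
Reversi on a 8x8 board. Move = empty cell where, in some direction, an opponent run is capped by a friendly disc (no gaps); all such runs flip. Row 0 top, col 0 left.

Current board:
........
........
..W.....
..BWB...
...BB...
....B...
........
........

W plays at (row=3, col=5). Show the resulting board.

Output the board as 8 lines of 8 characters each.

Place W at (3,5); scan 8 dirs for brackets.
Dir NW: first cell '.' (not opp) -> no flip
Dir N: first cell '.' (not opp) -> no flip
Dir NE: first cell '.' (not opp) -> no flip
Dir W: opp run (3,4) capped by W -> flip
Dir E: first cell '.' (not opp) -> no flip
Dir SW: opp run (4,4), next='.' -> no flip
Dir S: first cell '.' (not opp) -> no flip
Dir SE: first cell '.' (not opp) -> no flip
All flips: (3,4)

Answer: ........
........
..W.....
..BWWW..
...BB...
....B...
........
........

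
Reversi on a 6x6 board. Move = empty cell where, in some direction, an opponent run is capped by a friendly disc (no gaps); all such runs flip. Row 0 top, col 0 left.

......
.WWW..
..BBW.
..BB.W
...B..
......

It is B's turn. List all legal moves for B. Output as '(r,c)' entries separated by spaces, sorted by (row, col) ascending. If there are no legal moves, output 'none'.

Answer: (0,0) (0,1) (0,2) (0,3) (0,4) (1,5) (2,5)

Derivation:
(0,0): flips 1 -> legal
(0,1): flips 1 -> legal
(0,2): flips 1 -> legal
(0,3): flips 1 -> legal
(0,4): flips 1 -> legal
(1,0): no bracket -> illegal
(1,4): no bracket -> illegal
(1,5): flips 1 -> legal
(2,0): no bracket -> illegal
(2,1): no bracket -> illegal
(2,5): flips 1 -> legal
(3,4): no bracket -> illegal
(4,4): no bracket -> illegal
(4,5): no bracket -> illegal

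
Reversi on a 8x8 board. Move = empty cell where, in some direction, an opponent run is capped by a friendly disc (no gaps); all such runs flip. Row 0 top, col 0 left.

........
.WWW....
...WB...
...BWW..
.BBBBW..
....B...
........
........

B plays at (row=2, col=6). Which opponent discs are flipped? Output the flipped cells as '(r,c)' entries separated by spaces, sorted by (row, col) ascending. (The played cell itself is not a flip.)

Dir NW: first cell '.' (not opp) -> no flip
Dir N: first cell '.' (not opp) -> no flip
Dir NE: first cell '.' (not opp) -> no flip
Dir W: first cell '.' (not opp) -> no flip
Dir E: first cell '.' (not opp) -> no flip
Dir SW: opp run (3,5) capped by B -> flip
Dir S: first cell '.' (not opp) -> no flip
Dir SE: first cell '.' (not opp) -> no flip

Answer: (3,5)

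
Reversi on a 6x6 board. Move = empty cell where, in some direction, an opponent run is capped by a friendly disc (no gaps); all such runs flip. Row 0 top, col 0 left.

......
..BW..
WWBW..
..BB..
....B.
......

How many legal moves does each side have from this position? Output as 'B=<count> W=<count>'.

-- B to move --
(0,2): no bracket -> illegal
(0,3): flips 2 -> legal
(0,4): flips 1 -> legal
(1,0): flips 1 -> legal
(1,1): no bracket -> illegal
(1,4): flips 2 -> legal
(2,4): flips 1 -> legal
(3,0): flips 1 -> legal
(3,1): no bracket -> illegal
(3,4): flips 1 -> legal
B mobility = 7
-- W to move --
(0,1): flips 1 -> legal
(0,2): no bracket -> illegal
(0,3): flips 1 -> legal
(1,1): flips 1 -> legal
(2,4): no bracket -> illegal
(3,1): flips 1 -> legal
(3,4): no bracket -> illegal
(3,5): no bracket -> illegal
(4,1): flips 1 -> legal
(4,2): no bracket -> illegal
(4,3): flips 2 -> legal
(4,5): no bracket -> illegal
(5,3): no bracket -> illegal
(5,4): no bracket -> illegal
(5,5): no bracket -> illegal
W mobility = 6

Answer: B=7 W=6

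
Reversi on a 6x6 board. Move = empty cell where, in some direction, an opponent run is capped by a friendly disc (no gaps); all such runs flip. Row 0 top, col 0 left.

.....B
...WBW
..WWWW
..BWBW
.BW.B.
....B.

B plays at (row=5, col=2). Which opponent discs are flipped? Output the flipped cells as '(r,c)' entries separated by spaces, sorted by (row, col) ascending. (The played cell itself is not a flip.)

Answer: (4,2)

Derivation:
Dir NW: first cell 'B' (not opp) -> no flip
Dir N: opp run (4,2) capped by B -> flip
Dir NE: first cell '.' (not opp) -> no flip
Dir W: first cell '.' (not opp) -> no flip
Dir E: first cell '.' (not opp) -> no flip
Dir SW: edge -> no flip
Dir S: edge -> no flip
Dir SE: edge -> no flip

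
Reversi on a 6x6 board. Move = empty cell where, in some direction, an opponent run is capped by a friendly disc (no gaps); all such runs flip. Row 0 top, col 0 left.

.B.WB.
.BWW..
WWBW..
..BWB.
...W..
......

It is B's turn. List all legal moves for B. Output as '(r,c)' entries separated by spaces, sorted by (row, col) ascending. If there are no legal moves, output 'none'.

(0,2): flips 2 -> legal
(1,0): flips 1 -> legal
(1,4): flips 3 -> legal
(2,4): flips 1 -> legal
(3,0): no bracket -> illegal
(3,1): flips 1 -> legal
(4,2): no bracket -> illegal
(4,4): flips 1 -> legal
(5,2): flips 1 -> legal
(5,3): no bracket -> illegal
(5,4): flips 1 -> legal

Answer: (0,2) (1,0) (1,4) (2,4) (3,1) (4,4) (5,2) (5,4)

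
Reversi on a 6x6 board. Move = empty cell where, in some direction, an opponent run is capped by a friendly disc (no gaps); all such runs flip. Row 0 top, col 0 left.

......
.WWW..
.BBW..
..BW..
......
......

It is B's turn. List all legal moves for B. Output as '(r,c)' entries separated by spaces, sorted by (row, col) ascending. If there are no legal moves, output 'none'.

(0,0): flips 1 -> legal
(0,1): flips 1 -> legal
(0,2): flips 1 -> legal
(0,3): flips 1 -> legal
(0,4): flips 1 -> legal
(1,0): no bracket -> illegal
(1,4): flips 1 -> legal
(2,0): no bracket -> illegal
(2,4): flips 1 -> legal
(3,4): flips 1 -> legal
(4,2): no bracket -> illegal
(4,3): no bracket -> illegal
(4,4): flips 1 -> legal

Answer: (0,0) (0,1) (0,2) (0,3) (0,4) (1,4) (2,4) (3,4) (4,4)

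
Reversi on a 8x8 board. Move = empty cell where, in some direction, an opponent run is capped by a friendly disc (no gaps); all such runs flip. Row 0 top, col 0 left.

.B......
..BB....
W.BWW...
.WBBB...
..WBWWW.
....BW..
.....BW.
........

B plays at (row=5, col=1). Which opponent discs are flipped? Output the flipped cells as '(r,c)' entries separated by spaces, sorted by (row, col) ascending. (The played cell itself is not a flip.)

Answer: (4,2)

Derivation:
Dir NW: first cell '.' (not opp) -> no flip
Dir N: first cell '.' (not opp) -> no flip
Dir NE: opp run (4,2) capped by B -> flip
Dir W: first cell '.' (not opp) -> no flip
Dir E: first cell '.' (not opp) -> no flip
Dir SW: first cell '.' (not opp) -> no flip
Dir S: first cell '.' (not opp) -> no flip
Dir SE: first cell '.' (not opp) -> no flip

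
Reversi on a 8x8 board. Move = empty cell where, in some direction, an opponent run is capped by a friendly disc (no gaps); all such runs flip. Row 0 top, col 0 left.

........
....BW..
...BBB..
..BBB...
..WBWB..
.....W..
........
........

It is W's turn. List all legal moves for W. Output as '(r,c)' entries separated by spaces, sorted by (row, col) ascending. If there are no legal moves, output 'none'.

Answer: (0,4) (1,3) (2,2) (3,5) (4,6)

Derivation:
(0,3): no bracket -> illegal
(0,4): flips 3 -> legal
(0,5): no bracket -> illegal
(1,2): no bracket -> illegal
(1,3): flips 1 -> legal
(1,6): no bracket -> illegal
(2,1): no bracket -> illegal
(2,2): flips 2 -> legal
(2,6): no bracket -> illegal
(3,1): no bracket -> illegal
(3,5): flips 2 -> legal
(3,6): no bracket -> illegal
(4,1): no bracket -> illegal
(4,6): flips 1 -> legal
(5,2): no bracket -> illegal
(5,3): no bracket -> illegal
(5,4): no bracket -> illegal
(5,6): no bracket -> illegal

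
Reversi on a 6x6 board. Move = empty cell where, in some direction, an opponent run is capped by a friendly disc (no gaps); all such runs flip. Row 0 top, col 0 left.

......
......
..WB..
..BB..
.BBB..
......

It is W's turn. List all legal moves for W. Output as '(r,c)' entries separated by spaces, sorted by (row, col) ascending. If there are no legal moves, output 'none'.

(1,2): no bracket -> illegal
(1,3): no bracket -> illegal
(1,4): no bracket -> illegal
(2,1): no bracket -> illegal
(2,4): flips 1 -> legal
(3,0): no bracket -> illegal
(3,1): no bracket -> illegal
(3,4): no bracket -> illegal
(4,0): no bracket -> illegal
(4,4): flips 1 -> legal
(5,0): no bracket -> illegal
(5,1): no bracket -> illegal
(5,2): flips 2 -> legal
(5,3): no bracket -> illegal
(5,4): no bracket -> illegal

Answer: (2,4) (4,4) (5,2)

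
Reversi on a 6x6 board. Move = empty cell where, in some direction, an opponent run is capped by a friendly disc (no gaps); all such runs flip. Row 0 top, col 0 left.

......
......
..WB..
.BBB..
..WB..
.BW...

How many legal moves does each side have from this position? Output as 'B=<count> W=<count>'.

-- B to move --
(1,1): flips 1 -> legal
(1,2): flips 1 -> legal
(1,3): flips 1 -> legal
(2,1): flips 1 -> legal
(4,1): flips 1 -> legal
(5,3): flips 2 -> legal
B mobility = 6
-- W to move --
(1,2): no bracket -> illegal
(1,3): no bracket -> illegal
(1,4): no bracket -> illegal
(2,0): flips 1 -> legal
(2,1): no bracket -> illegal
(2,4): flips 2 -> legal
(3,0): no bracket -> illegal
(3,4): flips 1 -> legal
(4,0): flips 1 -> legal
(4,1): no bracket -> illegal
(4,4): flips 2 -> legal
(5,0): flips 1 -> legal
(5,3): no bracket -> illegal
(5,4): no bracket -> illegal
W mobility = 6

Answer: B=6 W=6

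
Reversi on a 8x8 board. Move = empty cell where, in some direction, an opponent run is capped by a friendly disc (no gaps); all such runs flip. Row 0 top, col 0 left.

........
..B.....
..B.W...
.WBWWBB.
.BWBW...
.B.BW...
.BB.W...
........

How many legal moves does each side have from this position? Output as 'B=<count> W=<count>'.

-- B to move --
(1,3): flips 1 -> legal
(1,4): no bracket -> illegal
(1,5): flips 3 -> legal
(2,0): flips 2 -> legal
(2,1): flips 1 -> legal
(2,3): flips 1 -> legal
(2,5): flips 1 -> legal
(3,0): flips 1 -> legal
(4,0): flips 1 -> legal
(4,5): flips 1 -> legal
(5,2): flips 1 -> legal
(5,5): flips 3 -> legal
(6,3): no bracket -> illegal
(6,5): flips 1 -> legal
(7,3): no bracket -> illegal
(7,4): no bracket -> illegal
(7,5): flips 1 -> legal
B mobility = 13
-- W to move --
(0,1): no bracket -> illegal
(0,2): flips 3 -> legal
(0,3): no bracket -> illegal
(1,1): flips 1 -> legal
(1,3): flips 1 -> legal
(2,1): flips 2 -> legal
(2,3): no bracket -> illegal
(2,5): no bracket -> illegal
(2,6): flips 1 -> legal
(2,7): no bracket -> illegal
(3,0): no bracket -> illegal
(3,7): flips 2 -> legal
(4,0): flips 1 -> legal
(4,5): no bracket -> illegal
(4,6): flips 1 -> legal
(4,7): no bracket -> illegal
(5,0): no bracket -> illegal
(5,2): flips 2 -> legal
(6,0): flips 1 -> legal
(6,3): flips 2 -> legal
(7,0): no bracket -> illegal
(7,1): flips 5 -> legal
(7,2): no bracket -> illegal
(7,3): no bracket -> illegal
W mobility = 12

Answer: B=13 W=12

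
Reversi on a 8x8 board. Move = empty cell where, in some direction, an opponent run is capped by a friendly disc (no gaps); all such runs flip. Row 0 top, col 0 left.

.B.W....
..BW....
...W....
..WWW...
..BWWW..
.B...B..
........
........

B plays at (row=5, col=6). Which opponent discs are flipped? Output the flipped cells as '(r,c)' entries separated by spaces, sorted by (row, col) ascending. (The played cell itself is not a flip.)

Answer: (2,3) (3,4) (4,5)

Derivation:
Dir NW: opp run (4,5) (3,4) (2,3) capped by B -> flip
Dir N: first cell '.' (not opp) -> no flip
Dir NE: first cell '.' (not opp) -> no flip
Dir W: first cell 'B' (not opp) -> no flip
Dir E: first cell '.' (not opp) -> no flip
Dir SW: first cell '.' (not opp) -> no flip
Dir S: first cell '.' (not opp) -> no flip
Dir SE: first cell '.' (not opp) -> no flip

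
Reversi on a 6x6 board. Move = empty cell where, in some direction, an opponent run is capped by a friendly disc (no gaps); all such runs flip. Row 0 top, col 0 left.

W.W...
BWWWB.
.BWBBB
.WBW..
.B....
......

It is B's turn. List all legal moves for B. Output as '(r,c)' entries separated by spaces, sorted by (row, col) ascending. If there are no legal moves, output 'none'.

Answer: (0,1) (0,3) (3,0) (3,4) (4,2) (4,3)

Derivation:
(0,1): flips 2 -> legal
(0,3): flips 2 -> legal
(0,4): no bracket -> illegal
(2,0): no bracket -> illegal
(3,0): flips 1 -> legal
(3,4): flips 1 -> legal
(4,0): no bracket -> illegal
(4,2): flips 1 -> legal
(4,3): flips 1 -> legal
(4,4): no bracket -> illegal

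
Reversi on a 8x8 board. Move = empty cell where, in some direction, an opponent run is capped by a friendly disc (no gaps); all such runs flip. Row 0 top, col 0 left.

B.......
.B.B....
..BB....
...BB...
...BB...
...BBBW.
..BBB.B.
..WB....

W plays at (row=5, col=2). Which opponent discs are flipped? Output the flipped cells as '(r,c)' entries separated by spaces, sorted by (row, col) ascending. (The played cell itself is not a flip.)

Answer: (5,3) (5,4) (5,5) (6,2)

Derivation:
Dir NW: first cell '.' (not opp) -> no flip
Dir N: first cell '.' (not opp) -> no flip
Dir NE: opp run (4,3) (3,4), next='.' -> no flip
Dir W: first cell '.' (not opp) -> no flip
Dir E: opp run (5,3) (5,4) (5,5) capped by W -> flip
Dir SW: first cell '.' (not opp) -> no flip
Dir S: opp run (6,2) capped by W -> flip
Dir SE: opp run (6,3), next='.' -> no flip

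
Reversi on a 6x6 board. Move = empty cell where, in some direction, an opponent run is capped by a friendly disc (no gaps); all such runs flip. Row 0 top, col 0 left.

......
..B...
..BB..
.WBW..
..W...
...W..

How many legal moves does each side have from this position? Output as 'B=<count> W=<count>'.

Answer: B=6 W=3

Derivation:
-- B to move --
(2,0): no bracket -> illegal
(2,1): no bracket -> illegal
(2,4): no bracket -> illegal
(3,0): flips 1 -> legal
(3,4): flips 1 -> legal
(4,0): flips 1 -> legal
(4,1): no bracket -> illegal
(4,3): flips 1 -> legal
(4,4): flips 1 -> legal
(5,1): no bracket -> illegal
(5,2): flips 1 -> legal
(5,4): no bracket -> illegal
B mobility = 6
-- W to move --
(0,1): no bracket -> illegal
(0,2): flips 3 -> legal
(0,3): no bracket -> illegal
(1,1): flips 1 -> legal
(1,3): flips 2 -> legal
(1,4): no bracket -> illegal
(2,1): no bracket -> illegal
(2,4): no bracket -> illegal
(3,4): no bracket -> illegal
(4,1): no bracket -> illegal
(4,3): no bracket -> illegal
W mobility = 3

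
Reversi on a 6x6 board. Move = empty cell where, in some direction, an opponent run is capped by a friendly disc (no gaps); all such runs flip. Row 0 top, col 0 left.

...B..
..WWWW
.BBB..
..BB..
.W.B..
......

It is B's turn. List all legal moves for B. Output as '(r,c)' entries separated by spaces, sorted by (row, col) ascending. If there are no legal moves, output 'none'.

(0,1): flips 1 -> legal
(0,2): flips 1 -> legal
(0,4): flips 1 -> legal
(0,5): flips 1 -> legal
(1,1): no bracket -> illegal
(2,4): no bracket -> illegal
(2,5): flips 1 -> legal
(3,0): no bracket -> illegal
(3,1): no bracket -> illegal
(4,0): no bracket -> illegal
(4,2): no bracket -> illegal
(5,0): flips 1 -> legal
(5,1): no bracket -> illegal
(5,2): no bracket -> illegal

Answer: (0,1) (0,2) (0,4) (0,5) (2,5) (5,0)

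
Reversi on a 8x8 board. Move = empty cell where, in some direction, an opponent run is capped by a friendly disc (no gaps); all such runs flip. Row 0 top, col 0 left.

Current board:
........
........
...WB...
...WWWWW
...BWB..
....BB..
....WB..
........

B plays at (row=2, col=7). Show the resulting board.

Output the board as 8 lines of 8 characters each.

Place B at (2,7); scan 8 dirs for brackets.
Dir NW: first cell '.' (not opp) -> no flip
Dir N: first cell '.' (not opp) -> no flip
Dir NE: edge -> no flip
Dir W: first cell '.' (not opp) -> no flip
Dir E: edge -> no flip
Dir SW: opp run (3,6) capped by B -> flip
Dir S: opp run (3,7), next='.' -> no flip
Dir SE: edge -> no flip
All flips: (3,6)

Answer: ........
........
...WB..B
...WWWBW
...BWB..
....BB..
....WB..
........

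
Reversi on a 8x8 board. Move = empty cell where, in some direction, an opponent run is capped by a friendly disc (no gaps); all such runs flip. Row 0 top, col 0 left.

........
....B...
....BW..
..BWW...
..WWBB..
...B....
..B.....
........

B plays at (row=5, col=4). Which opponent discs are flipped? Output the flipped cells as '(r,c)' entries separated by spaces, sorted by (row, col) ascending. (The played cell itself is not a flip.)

Answer: (4,3)

Derivation:
Dir NW: opp run (4,3) capped by B -> flip
Dir N: first cell 'B' (not opp) -> no flip
Dir NE: first cell 'B' (not opp) -> no flip
Dir W: first cell 'B' (not opp) -> no flip
Dir E: first cell '.' (not opp) -> no flip
Dir SW: first cell '.' (not opp) -> no flip
Dir S: first cell '.' (not opp) -> no flip
Dir SE: first cell '.' (not opp) -> no flip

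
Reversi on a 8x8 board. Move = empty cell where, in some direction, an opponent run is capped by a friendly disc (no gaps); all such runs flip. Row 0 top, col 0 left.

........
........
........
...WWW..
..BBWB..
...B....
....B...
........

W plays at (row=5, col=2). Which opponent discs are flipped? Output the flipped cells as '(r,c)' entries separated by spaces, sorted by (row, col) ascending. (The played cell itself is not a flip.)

Dir NW: first cell '.' (not opp) -> no flip
Dir N: opp run (4,2), next='.' -> no flip
Dir NE: opp run (4,3) capped by W -> flip
Dir W: first cell '.' (not opp) -> no flip
Dir E: opp run (5,3), next='.' -> no flip
Dir SW: first cell '.' (not opp) -> no flip
Dir S: first cell '.' (not opp) -> no flip
Dir SE: first cell '.' (not opp) -> no flip

Answer: (4,3)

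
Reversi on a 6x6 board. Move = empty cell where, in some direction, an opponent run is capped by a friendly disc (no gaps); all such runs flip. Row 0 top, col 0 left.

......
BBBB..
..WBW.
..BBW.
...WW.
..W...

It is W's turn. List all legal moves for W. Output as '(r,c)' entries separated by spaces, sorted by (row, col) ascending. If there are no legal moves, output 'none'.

(0,0): flips 1 -> legal
(0,1): flips 2 -> legal
(0,2): flips 2 -> legal
(0,3): flips 3 -> legal
(0,4): flips 1 -> legal
(1,4): no bracket -> illegal
(2,0): no bracket -> illegal
(2,1): flips 1 -> legal
(3,1): flips 2 -> legal
(4,1): no bracket -> illegal
(4,2): flips 2 -> legal

Answer: (0,0) (0,1) (0,2) (0,3) (0,4) (2,1) (3,1) (4,2)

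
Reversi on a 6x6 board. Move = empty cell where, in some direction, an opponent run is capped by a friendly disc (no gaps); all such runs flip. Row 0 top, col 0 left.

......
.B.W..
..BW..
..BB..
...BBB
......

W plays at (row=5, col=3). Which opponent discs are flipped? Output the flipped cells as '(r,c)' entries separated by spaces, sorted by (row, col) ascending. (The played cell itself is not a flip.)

Answer: (3,3) (4,3)

Derivation:
Dir NW: first cell '.' (not opp) -> no flip
Dir N: opp run (4,3) (3,3) capped by W -> flip
Dir NE: opp run (4,4), next='.' -> no flip
Dir W: first cell '.' (not opp) -> no flip
Dir E: first cell '.' (not opp) -> no flip
Dir SW: edge -> no flip
Dir S: edge -> no flip
Dir SE: edge -> no flip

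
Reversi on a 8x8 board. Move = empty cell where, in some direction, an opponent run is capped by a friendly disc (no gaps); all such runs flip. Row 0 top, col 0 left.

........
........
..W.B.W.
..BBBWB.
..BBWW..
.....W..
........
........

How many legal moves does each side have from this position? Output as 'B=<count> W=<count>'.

Answer: B=7 W=9

Derivation:
-- B to move --
(1,1): flips 1 -> legal
(1,2): flips 1 -> legal
(1,3): no bracket -> illegal
(1,5): no bracket -> illegal
(1,6): flips 1 -> legal
(1,7): no bracket -> illegal
(2,1): no bracket -> illegal
(2,3): no bracket -> illegal
(2,5): no bracket -> illegal
(2,7): no bracket -> illegal
(3,1): no bracket -> illegal
(3,7): no bracket -> illegal
(4,6): flips 3 -> legal
(5,3): no bracket -> illegal
(5,4): flips 2 -> legal
(5,6): flips 1 -> legal
(6,4): no bracket -> illegal
(6,5): no bracket -> illegal
(6,6): flips 2 -> legal
B mobility = 7
-- W to move --
(1,3): flips 1 -> legal
(1,4): flips 2 -> legal
(1,5): no bracket -> illegal
(2,1): no bracket -> illegal
(2,3): flips 1 -> legal
(2,5): no bracket -> illegal
(2,7): flips 1 -> legal
(3,1): flips 3 -> legal
(3,7): flips 1 -> legal
(4,1): flips 2 -> legal
(4,6): flips 1 -> legal
(4,7): no bracket -> illegal
(5,1): no bracket -> illegal
(5,2): flips 2 -> legal
(5,3): no bracket -> illegal
(5,4): no bracket -> illegal
W mobility = 9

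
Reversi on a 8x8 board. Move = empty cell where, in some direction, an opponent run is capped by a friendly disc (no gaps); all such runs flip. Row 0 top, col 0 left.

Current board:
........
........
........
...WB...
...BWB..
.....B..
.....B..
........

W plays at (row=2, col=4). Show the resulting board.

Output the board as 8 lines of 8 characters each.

Answer: ........
........
....W...
...WW...
...BWB..
.....B..
.....B..
........

Derivation:
Place W at (2,4); scan 8 dirs for brackets.
Dir NW: first cell '.' (not opp) -> no flip
Dir N: first cell '.' (not opp) -> no flip
Dir NE: first cell '.' (not opp) -> no flip
Dir W: first cell '.' (not opp) -> no flip
Dir E: first cell '.' (not opp) -> no flip
Dir SW: first cell 'W' (not opp) -> no flip
Dir S: opp run (3,4) capped by W -> flip
Dir SE: first cell '.' (not opp) -> no flip
All flips: (3,4)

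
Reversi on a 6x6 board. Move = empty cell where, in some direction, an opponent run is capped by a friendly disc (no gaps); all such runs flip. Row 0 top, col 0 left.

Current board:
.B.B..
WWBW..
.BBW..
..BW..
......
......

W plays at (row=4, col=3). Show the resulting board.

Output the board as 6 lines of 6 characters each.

Answer: .B.B..
WWBW..
.WBW..
..WW..
...W..
......

Derivation:
Place W at (4,3); scan 8 dirs for brackets.
Dir NW: opp run (3,2) (2,1) capped by W -> flip
Dir N: first cell 'W' (not opp) -> no flip
Dir NE: first cell '.' (not opp) -> no flip
Dir W: first cell '.' (not opp) -> no flip
Dir E: first cell '.' (not opp) -> no flip
Dir SW: first cell '.' (not opp) -> no flip
Dir S: first cell '.' (not opp) -> no flip
Dir SE: first cell '.' (not opp) -> no flip
All flips: (2,1) (3,2)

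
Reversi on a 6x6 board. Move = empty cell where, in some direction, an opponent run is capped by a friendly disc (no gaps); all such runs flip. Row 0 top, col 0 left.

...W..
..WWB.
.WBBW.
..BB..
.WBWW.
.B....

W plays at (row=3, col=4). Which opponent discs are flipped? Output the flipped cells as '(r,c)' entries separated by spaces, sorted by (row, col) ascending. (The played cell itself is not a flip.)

Dir NW: opp run (2,3) capped by W -> flip
Dir N: first cell 'W' (not opp) -> no flip
Dir NE: first cell '.' (not opp) -> no flip
Dir W: opp run (3,3) (3,2), next='.' -> no flip
Dir E: first cell '.' (not opp) -> no flip
Dir SW: first cell 'W' (not opp) -> no flip
Dir S: first cell 'W' (not opp) -> no flip
Dir SE: first cell '.' (not opp) -> no flip

Answer: (2,3)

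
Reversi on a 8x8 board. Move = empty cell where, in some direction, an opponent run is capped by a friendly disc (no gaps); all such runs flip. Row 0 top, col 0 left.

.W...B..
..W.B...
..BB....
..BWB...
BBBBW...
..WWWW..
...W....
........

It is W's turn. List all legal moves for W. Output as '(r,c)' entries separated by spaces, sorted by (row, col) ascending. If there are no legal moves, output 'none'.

Answer: (1,1) (1,3) (2,1) (2,4) (2,5) (3,0) (3,1) (3,5) (4,5) (5,1)

Derivation:
(0,3): no bracket -> illegal
(0,4): no bracket -> illegal
(0,6): no bracket -> illegal
(1,1): flips 1 -> legal
(1,3): flips 1 -> legal
(1,5): no bracket -> illegal
(1,6): no bracket -> illegal
(2,1): flips 2 -> legal
(2,4): flips 1 -> legal
(2,5): flips 2 -> legal
(3,0): flips 1 -> legal
(3,1): flips 2 -> legal
(3,5): flips 1 -> legal
(4,5): flips 2 -> legal
(5,0): no bracket -> illegal
(5,1): flips 1 -> legal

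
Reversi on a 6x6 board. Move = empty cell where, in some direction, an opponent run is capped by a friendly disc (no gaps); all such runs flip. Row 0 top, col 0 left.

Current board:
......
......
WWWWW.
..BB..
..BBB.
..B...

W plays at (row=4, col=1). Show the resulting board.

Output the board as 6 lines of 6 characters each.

Place W at (4,1); scan 8 dirs for brackets.
Dir NW: first cell '.' (not opp) -> no flip
Dir N: first cell '.' (not opp) -> no flip
Dir NE: opp run (3,2) capped by W -> flip
Dir W: first cell '.' (not opp) -> no flip
Dir E: opp run (4,2) (4,3) (4,4), next='.' -> no flip
Dir SW: first cell '.' (not opp) -> no flip
Dir S: first cell '.' (not opp) -> no flip
Dir SE: opp run (5,2), next=edge -> no flip
All flips: (3,2)

Answer: ......
......
WWWWW.
..WB..
.WBBB.
..B...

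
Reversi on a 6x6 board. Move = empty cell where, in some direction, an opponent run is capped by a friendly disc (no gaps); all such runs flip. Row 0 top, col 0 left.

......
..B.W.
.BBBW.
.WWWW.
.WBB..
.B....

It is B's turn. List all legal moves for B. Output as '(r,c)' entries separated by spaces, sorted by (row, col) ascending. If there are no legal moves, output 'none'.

Answer: (0,5) (1,5) (2,0) (2,5) (4,0) (4,4) (4,5) (5,0)

Derivation:
(0,3): no bracket -> illegal
(0,4): no bracket -> illegal
(0,5): flips 1 -> legal
(1,3): no bracket -> illegal
(1,5): flips 2 -> legal
(2,0): flips 1 -> legal
(2,5): flips 2 -> legal
(3,0): no bracket -> illegal
(3,5): no bracket -> illegal
(4,0): flips 2 -> legal
(4,4): flips 1 -> legal
(4,5): flips 1 -> legal
(5,0): flips 2 -> legal
(5,2): no bracket -> illegal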